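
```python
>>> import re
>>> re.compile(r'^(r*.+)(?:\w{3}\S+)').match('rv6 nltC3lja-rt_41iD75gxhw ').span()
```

(0, 26)

Pattern: anchored at the start of the string; then zero or more of a literal 'r', then one or more of any character (captured); then exactly 3 of a word character, then one or more of a non-whitespace character (non-capturing group).
`re.match` won't scan ahead — the pattern has to work from the very first character.
The match spans [0:26] → 'rv6 nltC3lja-rt_41iD75gxhw'.
Captured: group 1 = 'rv6 nltC3lja-rt_41iD75'.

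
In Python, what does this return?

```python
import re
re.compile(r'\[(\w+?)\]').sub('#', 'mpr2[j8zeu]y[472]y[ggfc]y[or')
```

'mpr2#y#y#y[or'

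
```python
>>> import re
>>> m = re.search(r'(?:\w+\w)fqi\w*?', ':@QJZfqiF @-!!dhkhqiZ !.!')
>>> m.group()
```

'QJZfqi'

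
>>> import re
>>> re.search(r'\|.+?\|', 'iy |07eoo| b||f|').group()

'|07eoo|'

Unlike `match`, `search` isn't anchored — it looks for the pattern anywhere in the string.
The match spans [3:10] → '|07eoo|'.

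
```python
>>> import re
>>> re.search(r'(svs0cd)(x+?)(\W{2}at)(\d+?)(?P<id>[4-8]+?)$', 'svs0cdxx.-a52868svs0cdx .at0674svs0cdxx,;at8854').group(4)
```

'8'

The pattern matches the literal 'svs', then the literal '0cd' (captured); then one or more of a literal 'x' (lazy) (captured); then exactly 2 of a non-word character, then the literal 'at' (captured); then one or more of a digit (lazy) (captured); then one or more of a character in [4-8] (lazy) (captured as 'id'); then anchored at the end.
Lazy quantifiers expand one character at a time until the remainder of the pattern can match.
Unlike `match`, `search` isn't anchored — it looks for the pattern anywhere in the string.
The match spans [31:47] → 'svs0cdxx,;at8854'.
Captured: group 1 = 'svs0cd', group 2 = 'xx', group 3 = ',;at', group 4 = '8', group 5 = '854'.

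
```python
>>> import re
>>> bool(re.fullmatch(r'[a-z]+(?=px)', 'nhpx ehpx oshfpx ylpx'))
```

`re.fullmatch` requires the pattern to consume the entire string.
Here the pattern can't cover the whole string, so the call returns None, and `bool(None)` is False.

False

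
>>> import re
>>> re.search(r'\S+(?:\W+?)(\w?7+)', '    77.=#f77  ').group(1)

'f77'

The pattern matches one or more of a non-whitespace character; then one or more of a non-word character (lazy) (non-capturing group); then optionally a word character, then one or more of the literal '7' (captured).
`re.search` tries every starting position until one works.
The match spans [4:12] → '77.=#f77'.
Captured: group 1 = 'f77'.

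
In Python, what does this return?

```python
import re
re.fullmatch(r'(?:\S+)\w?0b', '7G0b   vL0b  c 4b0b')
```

None

The pattern matches one or more of a non-whitespace character (non-capturing group); then optionally a word character, then the literal '0b'.
`re.fullmatch` is like wrapping the pattern in `^…$` (in single-line mode).
Here the pattern can't cover the whole string, so the call returns None.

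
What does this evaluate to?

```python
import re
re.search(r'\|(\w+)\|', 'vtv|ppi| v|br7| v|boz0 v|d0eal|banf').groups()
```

`re.search` scans for the first position where the pattern succeeds.
The match spans [3:8] → '|ppi|'.
Captured: group 1 = 'ppi'.

('ppi',)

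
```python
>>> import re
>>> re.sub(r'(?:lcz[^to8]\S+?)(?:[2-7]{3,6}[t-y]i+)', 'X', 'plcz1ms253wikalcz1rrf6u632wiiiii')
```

A non-greedy quantifier consumes as few characters as it can — just enough that the remainder of the pattern still matches from where it stops; whatever follows it matches normally.
Each match is replaced by 'X'.

'pXkaX'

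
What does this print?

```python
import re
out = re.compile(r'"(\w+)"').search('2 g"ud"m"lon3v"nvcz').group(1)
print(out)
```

`search` walks the string left to right and returns the first match it finds.
The match spans [3:7] → '"ud"'.
Captured: group 1 = 'ud'.

ud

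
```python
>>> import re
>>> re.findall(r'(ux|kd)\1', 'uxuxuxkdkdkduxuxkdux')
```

['ux', 'kd', 'ux']

`\1` is not a pattern — it's the concrete string captured by group 1, re-applied verbatim.
With a single group, `findall` returns only what that group captured — 3 items.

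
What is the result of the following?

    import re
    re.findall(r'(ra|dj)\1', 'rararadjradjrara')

`\1` is not a pattern — it's the concrete string captured by group 1, re-applied verbatim.
Matches: at [0:4] match 'rara', group 1 = 'ra'; at [12:16] match 'rara', group 1 = 'ra'.
Because there's exactly one group, `findall` drops the full match and keeps group 1 from each hit.

['ra', 'ra']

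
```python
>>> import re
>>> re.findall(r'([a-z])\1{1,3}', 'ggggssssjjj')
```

['g', 's', 'j']

`\1` is not a pattern — it's the concrete string captured by group 1, re-applied verbatim.
With a single group, `findall` returns only what that group captured — 3 items.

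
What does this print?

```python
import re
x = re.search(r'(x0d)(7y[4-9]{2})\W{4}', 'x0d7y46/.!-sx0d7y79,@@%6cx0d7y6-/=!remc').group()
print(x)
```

Pattern: the literal 'x0', then a literal 'd' (captured); then the literal '7y', then exactly 2 of a character in [4-9] (captured); then exactly 4 of a non-word character.
`search` walks the string left to right and returns the first match it finds.
The match spans [0:11] → 'x0d7y46/.!-'.
Captured: group 1 = 'x0d', group 2 = '7y46'.

x0d7y46/.!-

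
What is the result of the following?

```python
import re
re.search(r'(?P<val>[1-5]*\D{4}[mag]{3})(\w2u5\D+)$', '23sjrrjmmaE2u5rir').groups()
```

('jrrjmma', 'E2u5rir')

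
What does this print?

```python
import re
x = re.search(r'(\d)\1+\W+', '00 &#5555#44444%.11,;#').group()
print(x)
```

00 &#

After group 1 captures some text, `\1` only succeeds where that same text appears again.
Unlike `match`, `search` isn't anchored — it looks for the pattern anywhere in the string.
The match spans [0:5] → '00 &#'.
Captured: group 1 = '0'.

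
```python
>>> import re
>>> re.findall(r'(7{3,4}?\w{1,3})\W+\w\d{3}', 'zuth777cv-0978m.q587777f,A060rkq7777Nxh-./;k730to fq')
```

['777cv', '7777f', '7777Nxh']

The pattern matches 3 to 4 of the literal '7' (lazy), then 1 to 3 of a word character (captured); then one or more of a non-word character, then a word character, then exactly 3 of a digit.
Matches: at [4:14] match '777cv-0978', group 1 = '777cv'; at [19:29] match '7777f,A060', group 1 = '7777f'; at [32:47] match '7777Nxh-./;k730', group 1 = '7777Nxh'.
One capturing group, so `findall` returns just the captured substring from each match — 3 in all.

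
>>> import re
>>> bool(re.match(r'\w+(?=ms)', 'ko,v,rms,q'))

False

Lookahead/lookbehind check context without consuming it, so the matched span excludes the asserted characters.
`re.match` only tries the pattern at the start of the string.
Here position 0 doesn't satisfy it, so the call returns None, and `bool(None)` is False.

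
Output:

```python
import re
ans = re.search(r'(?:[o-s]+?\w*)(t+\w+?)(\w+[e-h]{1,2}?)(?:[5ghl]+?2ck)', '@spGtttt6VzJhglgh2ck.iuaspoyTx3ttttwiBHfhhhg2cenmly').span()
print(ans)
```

The pattern matches one or more of a character in [o-s] (lazy), then zero or more of a word character (non-capturing group); then one or more of a literal 't', then one or more of a word character (lazy) (captured); then one or more of a word character, then 1 to 2 of a character in [e-h] (lazy) (captured); then one or more of one of [5ghl] (lazy), then the literal '2ck' (non-capturing group).
`re.search` scans for the first position where the pattern succeeds.
The match spans [1:20] → 'spGtttt6VzJhglgh2ck'.
Captured: group 1 = 't6', group 2 = 'VzJhglg'.

(1, 20)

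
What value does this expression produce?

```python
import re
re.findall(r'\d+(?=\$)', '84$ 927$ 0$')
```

['84', '927', '0']

The lookaround is zero-width — it requires the adjacent text to match without consuming it, so the asserted text isn't part of the match.
Since nothing is captured, `findall` lists the 3 matched substrings directly.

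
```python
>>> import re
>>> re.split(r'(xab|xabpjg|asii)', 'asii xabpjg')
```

`|` is ordered: at each position the engine commits to the first alternative that works.
Matches to split on: at [0:4] → 'asii'; at [5:8] → 'xab'.
`re.split` interleaves the captured-group text with the surrounding fragments.

['', 'asii', ' ', 'xab', 'pjg']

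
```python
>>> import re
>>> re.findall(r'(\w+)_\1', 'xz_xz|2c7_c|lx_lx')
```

After group 1 captures some text, `\1` only succeeds where that same text appears again.
With a single group, `findall` returns only what that group captured — 2 items.

['xz', 'lx']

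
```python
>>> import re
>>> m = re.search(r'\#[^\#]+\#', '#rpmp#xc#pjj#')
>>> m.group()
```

'#rpmp#'

The match spans [0:6] → '#rpmp#'.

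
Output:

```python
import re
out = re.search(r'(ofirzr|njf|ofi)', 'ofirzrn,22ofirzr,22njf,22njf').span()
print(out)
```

Alternation isn't longest-match — the leftmost alternative that fits at this position is chosen.
Unlike `match`, `search` isn't anchored — it looks for the pattern anywhere in the string.
The match spans [0:6] → 'ofirzr'.
Captured: group 1 = 'ofirzr'.

(0, 6)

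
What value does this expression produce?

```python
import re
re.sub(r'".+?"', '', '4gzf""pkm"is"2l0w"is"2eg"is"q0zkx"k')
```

'4gzfisisisk'

With the lazy modifier that quantifier settles for the fewest repetitions that let the rest of the pattern succeed (the atoms after it are unaffected and can still be greedy).
Matches: at [4:10] → '""pkm"'; at [12:18] → '"2l0w"'; at [20:25] → '"2eg"'; at [27:34] → '"q0zkx"'.
Every occurrence is swapped for ''.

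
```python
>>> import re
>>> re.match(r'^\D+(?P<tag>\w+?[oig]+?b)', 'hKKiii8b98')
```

Pattern: anchored at the start of the string; then one or more of a non-digit; then one or more of a word character (lazy), then one or more of one of [oig] (lazy), then a literal 'b' (captured as 'tag').
`re.match` won't scan ahead — the pattern has to work from the very first character.
Here the pattern fails at index 0, so the call returns None.

None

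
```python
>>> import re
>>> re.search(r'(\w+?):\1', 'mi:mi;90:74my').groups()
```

('mi',)

`\1` is not a pattern — it's the concrete string captured by group 1, re-applied verbatim.
Unlike `match`, `search` isn't anchored — it looks for the pattern anywhere in the string.
The match spans [0:5] → 'mi:mi'.
Captured: group 1 = 'mi'.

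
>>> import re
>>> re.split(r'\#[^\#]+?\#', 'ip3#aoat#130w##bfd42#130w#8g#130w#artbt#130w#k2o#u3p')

`split` removes every match and returns the 6 fragments in between.

['ip3', '130w#', '130w', '130w', '130w', 'u3p']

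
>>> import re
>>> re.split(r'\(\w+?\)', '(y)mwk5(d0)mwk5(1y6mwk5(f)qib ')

Splitting on the pattern gives 4 pieces.

['', 'mwk5', 'mwk5(1y6mwk5', 'qib ']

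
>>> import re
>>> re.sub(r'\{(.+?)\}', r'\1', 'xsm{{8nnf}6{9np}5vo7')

The `?` after the quantifier makes it lazy — it takes as little as possible before letting the rest of the pattern try.
`\1` in the replacement pulls in group 1's text for each match.

'xsm{8nnf69np5vo7'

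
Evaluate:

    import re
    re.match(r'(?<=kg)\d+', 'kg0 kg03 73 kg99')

`re.match` won't scan ahead — the pattern has to work from the very first character.
Here the string doesn't start with a match, so the call returns None.

None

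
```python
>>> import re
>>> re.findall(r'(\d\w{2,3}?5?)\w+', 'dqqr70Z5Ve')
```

Pattern: a digit, then 2 to 3 of a word character (lazy), then optionally the literal '5' (captured); then one or more of a word character.
One capturing group, so `findall` returns just the captured substring from the one match — 1 in all.

['70Z5']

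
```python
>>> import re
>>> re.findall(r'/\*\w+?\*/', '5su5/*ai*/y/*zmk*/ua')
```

['/*ai*/', '/*zmk*/']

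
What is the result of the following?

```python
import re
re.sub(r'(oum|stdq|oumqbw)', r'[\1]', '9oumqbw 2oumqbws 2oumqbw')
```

Alternation isn't longest-match — the leftmost alternative that fits at this position is chosen.
The replacement refers to a captured group, so each match is rewritten using its own captured text.

'9[oum]qbw 2[oum]qbws 2[oum]qbw'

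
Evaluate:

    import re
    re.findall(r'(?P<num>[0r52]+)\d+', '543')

Pattern: one or more of one of [0r52] (captured as 'num'); then one or more of a digit.
Walking the string: at [0:3] match '543', group 1 = '5'.
Because there's exactly one group, `findall` drops the full match and keeps group 1 from the one hit.

['5']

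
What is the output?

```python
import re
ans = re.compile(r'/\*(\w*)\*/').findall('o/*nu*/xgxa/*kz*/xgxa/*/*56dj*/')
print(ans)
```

Walking the string: at [1:7] match '/*nu*/', group 1 = 'nu'; at [11:17] match '/*kz*/', group 1 = 'kz'; at [23:31] match '/*56dj*/', group 1 = '56dj'.
One capturing group, so `findall` returns just the captured substring from each match — 3 in all.

['nu', 'kz', '56dj']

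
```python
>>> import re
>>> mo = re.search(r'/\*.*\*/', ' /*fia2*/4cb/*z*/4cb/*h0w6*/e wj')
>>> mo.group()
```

The match spans [1:28] → '/*fia2*/4cb/*z*/4cb/*h0w6*/'.

'/*fia2*/4cb/*z*/4cb/*h0w6*/'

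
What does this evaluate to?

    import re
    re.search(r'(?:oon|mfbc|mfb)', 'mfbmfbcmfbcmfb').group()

'mfb'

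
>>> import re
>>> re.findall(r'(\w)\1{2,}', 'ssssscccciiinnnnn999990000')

['s', 'c', 'i', 'n', '9', '0']

A backreference is literal: `\1` must see the identical characters the first group matched.
`findall` collects group 1 from each match (6 total).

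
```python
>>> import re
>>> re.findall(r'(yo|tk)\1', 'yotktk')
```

A backreference is literal: `\1` must see the identical characters the first group matched.
One capturing group, so `findall` returns just the captured substring from the one match — 1 in all.

['tk']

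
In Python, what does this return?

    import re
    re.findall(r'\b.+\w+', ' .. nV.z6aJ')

Since nothing is captured, `findall` lists the 1 matched substring directly.

['nV.z6aJ']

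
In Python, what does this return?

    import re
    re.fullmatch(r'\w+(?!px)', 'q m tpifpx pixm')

None

The negative lookaround is zero-width — it rules out positions where the adjacent text would match, without consuming anything.
For `fullmatch`, every character of the input must be accounted for by the pattern.
Here the pattern can't cover the whole string, so the call returns None.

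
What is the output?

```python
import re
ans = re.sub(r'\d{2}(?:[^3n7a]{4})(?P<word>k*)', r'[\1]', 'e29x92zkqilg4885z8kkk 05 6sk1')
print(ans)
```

`\1` in the replacement pulls in group 1's text for each match.

e[k]qilg[kkk] []1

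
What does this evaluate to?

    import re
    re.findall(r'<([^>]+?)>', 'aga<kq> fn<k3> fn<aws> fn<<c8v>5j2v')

Scanning left to right: at [3:7] match '<kq>', group 1 = 'kq'; at [10:14] match '<k3>', group 1 = 'k3'; at [17:22] match '<aws>', group 1 = 'aws'; at [25:31] match '<<c8v>', group 1 = '<c8v'.
With a single group, `findall` returns only what that group captured — 4 items.

['kq', 'k3', 'aws', '<c8v']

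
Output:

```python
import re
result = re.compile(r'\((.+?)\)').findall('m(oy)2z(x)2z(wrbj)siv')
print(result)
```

A non-greedy quantifier consumes as few characters as it can — just enough that the remainder of the pattern still matches from where it stops; whatever follows it matches normally.
With a single group, `findall` returns only what that group captured — 3 items.

['oy', 'x', 'wrbj']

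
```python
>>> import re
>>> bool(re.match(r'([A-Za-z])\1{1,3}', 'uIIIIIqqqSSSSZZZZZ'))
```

`re.match` won't scan ahead — the pattern has to work from the very first character.
Here the string doesn't start with a match, so the call returns None, and `bool(None)` is False.

False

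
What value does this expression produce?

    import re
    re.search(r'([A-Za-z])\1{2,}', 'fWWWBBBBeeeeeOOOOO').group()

'WWW'

`\1` has to match the exact text group 1 already captured.
Unlike `match`, `search` isn't anchored — it looks for the pattern anywhere in the string.
The match spans [1:4] → 'WWW'.
Captured: group 1 = 'W'.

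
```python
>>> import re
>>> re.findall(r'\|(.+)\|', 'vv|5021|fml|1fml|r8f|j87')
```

['5021|fml|1fml|r8f']

Scanning left to right: at [2:21] match '|5021|fml|1fml|r8f|', group 1 = '5021|fml|1fml|r8f'.
`findall` collects group 1 from the one match (1 total).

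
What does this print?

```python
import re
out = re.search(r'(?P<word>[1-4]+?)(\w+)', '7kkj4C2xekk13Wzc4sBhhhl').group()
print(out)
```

4C2xekk13Wzc4sBhhhl

This matches one or more of a character in [1-4] (lazy) (captured as 'word'); then one or more of a word character (captured).
`re.search` scans for the first position where the pattern succeeds.
The match spans [4:23] → '4C2xekk13Wzc4sBhhhl'.
Captured: group 1 = '4', group 2 = 'C2xekk13Wzc4sBhhhl'.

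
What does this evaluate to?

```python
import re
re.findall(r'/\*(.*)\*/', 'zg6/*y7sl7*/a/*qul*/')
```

Matches: at [3:20] match '/*y7sl7*/a/*qul*/', group 1 = 'y7sl7*/a/*qul'.
`findall` collects group 1 from the one match (1 total).

['y7sl7*/a/*qul']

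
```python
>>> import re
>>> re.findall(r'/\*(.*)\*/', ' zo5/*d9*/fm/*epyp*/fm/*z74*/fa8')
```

['d9*/fm/*epyp*/fm/*z74']

Walking the string: at [4:29] match '/*d9*/fm/*epyp*/fm/*z74*/', group 1 = 'd9*/fm/*epyp*/fm/*z74'.
With a single group, `findall` returns only what that group captured — 1 item.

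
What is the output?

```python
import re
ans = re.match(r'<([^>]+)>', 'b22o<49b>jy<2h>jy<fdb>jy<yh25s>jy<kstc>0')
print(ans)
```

`match` is anchored at position 0; if the pattern doesn't fit there, it returns None.
Here position 0 doesn't satisfy it, so the call returns None.

None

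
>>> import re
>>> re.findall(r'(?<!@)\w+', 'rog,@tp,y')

['rog', 'p', 'y']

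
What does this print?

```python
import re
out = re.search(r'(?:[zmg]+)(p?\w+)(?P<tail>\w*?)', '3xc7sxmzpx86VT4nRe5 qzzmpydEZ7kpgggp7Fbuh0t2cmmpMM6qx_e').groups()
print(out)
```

('px86VT4nRe5', '')

Pattern: one or more of one of [zmg] (non-capturing group); then optionally a literal 'p', then one or more of a word character (captured); then zero or more of a word character (lazy) (captured as 'tail').
`re.search` scans for the first position where the pattern succeeds.
The match spans [6:19] → 'mzpx86VT4nRe5'.
Captured: group 1 = 'px86VT4nRe5', group 2 = ''.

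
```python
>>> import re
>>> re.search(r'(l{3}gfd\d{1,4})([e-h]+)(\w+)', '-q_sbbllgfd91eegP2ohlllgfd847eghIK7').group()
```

'lllgfd847eghIK7'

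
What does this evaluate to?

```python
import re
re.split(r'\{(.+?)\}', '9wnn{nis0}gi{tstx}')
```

Lazy quantifiers expand one character at a time until the remainder of the pattern can match.
Matches to split on: at [4:10] → '{nis0}'; at [12:18] → '{tstx}'.
`re.split` interleaves the captured-group text with the surrounding fragments.

['9wnn', 'nis0', 'gi', 'tstx', '']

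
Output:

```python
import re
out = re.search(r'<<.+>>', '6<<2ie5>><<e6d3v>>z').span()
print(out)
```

(1, 18)

The match spans [1:18] → '<<2ie5>><<e6d3v>>'.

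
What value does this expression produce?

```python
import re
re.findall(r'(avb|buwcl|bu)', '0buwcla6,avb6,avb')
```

['buwcl', 'avb', 'avb']

The regex engine tests alternatives in the order written; an earlier branch that matches wins even if a later one would match more.
Walking the string: at [1:6] match 'buwcl', group 1 = 'buwcl'; at [9:12] match 'avb', group 1 = 'avb'; at [14:17] match 'avb', group 1 = 'avb'.
With a single group, `findall` returns only what that group captured — 3 items.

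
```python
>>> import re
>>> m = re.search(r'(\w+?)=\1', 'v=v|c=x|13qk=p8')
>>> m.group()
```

'v=v'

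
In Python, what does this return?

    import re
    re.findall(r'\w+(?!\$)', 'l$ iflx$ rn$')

['ifl', 'r']

`(?!…)`/`(?<!…)` only lets a position through if the neighbouring text does NOT match; no characters are consumed.
Matches: at [3:6] → 'ifl'; at [9:10] → 'r'.
No capturing groups, so `findall` returns the 2 full match strings.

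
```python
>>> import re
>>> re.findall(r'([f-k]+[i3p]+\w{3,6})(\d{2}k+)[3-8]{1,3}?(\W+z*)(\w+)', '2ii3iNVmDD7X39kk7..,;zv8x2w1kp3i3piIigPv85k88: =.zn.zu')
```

[('kp3i3piIigPv', '85k', ': =.z', 'n')]

Pattern: one or more of a character in [f-k], then one or more of one of [i3p], then 3 to 6 of a word character (captured); then exactly 2 of a digit, then one or more of the literal 'k' (captured); then 1 to 3 of a character in [3-8] (lazy); then one or more of a non-word character, then zero or more of a literal 'z' (captured); then one or more of a word character (captured).
Walking the string: at [28:51] match 'kp3i3piIigPv85k88: =.zn', groups = ('kp3i3piIigPv', '85k', ': =.z', 'n').
With 4 capturing groups, `findall` returns a 4-tuple per match.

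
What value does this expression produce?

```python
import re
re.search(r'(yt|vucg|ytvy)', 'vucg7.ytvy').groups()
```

The match spans [0:4] → 'vucg'.
Captured: group 1 = 'vucg'.

('vucg',)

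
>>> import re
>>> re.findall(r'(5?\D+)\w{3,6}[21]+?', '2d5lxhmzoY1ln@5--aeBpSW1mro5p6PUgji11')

['5lxhm', '5--aeB', '5p']

This matches optionally a literal '5', then one or more of a non-digit (captured); then 3 to 6 of a word character, then one or more of one of [21] (lazy).
Matches: at [2:11] match '5lxhmzoY1', group 1 = '5lxhm'; at [14:24] match '5--aeBpSW1', group 1 = '5--aeB'; at [27:36] match '5p6PUgji1', group 1 = '5p'.
One capturing group, so `findall` returns just the captured substring from each match — 3 in all.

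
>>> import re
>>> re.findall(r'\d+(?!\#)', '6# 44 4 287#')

['44', '4', '28']

A negative assertion filters positions out without eating any characters.
Scanning left to right: at [3:5] → '44'; at [6:7] → '4'; at [8:10] → '28'.
`findall` yields the raw match text (3 of them) because the pattern has no groups.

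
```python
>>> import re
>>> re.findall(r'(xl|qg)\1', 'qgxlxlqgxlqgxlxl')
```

After group 1 captures some text, `\1` only succeeds where that same text appears again.
`findall` collects group 1 from each match (2 total).

['xl', 'xl']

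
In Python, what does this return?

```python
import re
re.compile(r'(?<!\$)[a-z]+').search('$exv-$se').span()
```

(2, 4)

The negative lookahead/lookbehind blocks any match where the forbidden context is present.
The match spans [2:4] → 'xv'.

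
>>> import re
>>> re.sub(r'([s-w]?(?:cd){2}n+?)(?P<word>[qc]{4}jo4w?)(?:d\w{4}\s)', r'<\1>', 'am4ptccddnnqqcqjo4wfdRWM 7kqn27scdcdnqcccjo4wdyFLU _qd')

The pattern matches optionally a character in [s-w], then the literal 'cd' repeated 2 times, then one or more of the literal 'n' (lazy) (captured); then exactly 4 of one of [qc], then the literal 'jo4', then optionally the literal 'w' (captured as 'word'); then the literal 'd', then exactly 4 of a word character, then whitespace (non-capturing group).
Matches: at [31:51] → 'scdcdnqcccjo4wdyFLU '.
`\1` in the replacement pulls in group 1's text for each match.

'am4ptccddnnqqcqjo4wfdRWM 7kqn27<scdcdn>_qd'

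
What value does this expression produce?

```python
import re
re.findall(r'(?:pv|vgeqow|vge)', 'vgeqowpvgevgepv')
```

['vgeqow', 'pv', 'vge', 'pv']

Branches in `(...|...)` are attempted left-to-right; the first branch that allows the whole pattern to succeed is taken.
With no groups in the pattern, `findall` gives back each whole match — 4 here.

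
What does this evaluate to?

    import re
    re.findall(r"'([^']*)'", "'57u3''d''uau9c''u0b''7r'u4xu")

['57u3', 'd', 'uau9c', 'u0b', '7r']

Scanning left to right: at [0:6] match "'57u3'", group 1 = '57u3'; at [6:9] match "'d'", group 1 = 'd'; at [9:16] match "'uau9c'", group 1 = 'uau9c'; at [16:21] match "'u0b'", group 1 = 'u0b'; at [21:25] match "'7r'", group 1 = '7r'.
One capturing group, so `findall` returns just the captured substring from each match — 5 in all.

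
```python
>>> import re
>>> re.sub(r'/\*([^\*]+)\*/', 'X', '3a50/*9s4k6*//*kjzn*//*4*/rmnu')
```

Matches: at [4:13] → '/*9s4k6*/'; at [13:21] → '/*kjzn*/'; at [21:26] → '/*4*/'.
Each match is replaced by 'X'.

'3a50XXXrmnu'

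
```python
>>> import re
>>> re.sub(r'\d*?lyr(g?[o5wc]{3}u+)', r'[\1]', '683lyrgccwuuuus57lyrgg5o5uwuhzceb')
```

'[gccwuuuu]s57lyrgg5o5uwuhzceb'

Pattern: zero or more of a digit (lazy), then the literal 'lyr'; then optionally the literal 'g', then exactly 3 of one of [o5wc], then one or more of the literal 'u' (captured).
Matches: at [0:14] → '683lyrgccwuuuu'.
`\1` in the replacement pulls in group 1's text for each match.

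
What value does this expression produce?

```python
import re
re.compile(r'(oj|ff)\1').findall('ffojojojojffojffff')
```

['oj', 'oj', 'ff']

`\1` has to match the exact text group 1 already captured.
Scanning left to right: at [2:6] match 'ojoj', group 1 = 'oj'; at [6:10] match 'ojoj', group 1 = 'oj'; at [14:18] match 'ffff', group 1 = 'ff'.
Because there's exactly one group, `findall` drops the full match and keeps group 1 from each hit.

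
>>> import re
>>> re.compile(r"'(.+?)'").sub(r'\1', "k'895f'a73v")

Each match is replaced using the text its own group 1 captured.

'k895fa73v'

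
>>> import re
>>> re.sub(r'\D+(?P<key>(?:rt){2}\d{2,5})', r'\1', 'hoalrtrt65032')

'rtrt65032'

The pattern matches one or more of a non-digit; then the literal 'rt' repeated 2 times, then 2 to 5 of a digit (captured as 'key').
Matches: at [0:13] → 'hoalrtrt65032'.
Each match is replaced using the text its own group 1 captured.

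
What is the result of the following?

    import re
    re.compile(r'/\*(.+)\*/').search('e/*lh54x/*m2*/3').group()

`re.search` scans for the first position where the pattern succeeds.
The match spans [1:14] → '/*lh54x/*m2*/'.
Captured: group 1 = 'lh54x/*m2'.

'/*lh54x/*m2*/'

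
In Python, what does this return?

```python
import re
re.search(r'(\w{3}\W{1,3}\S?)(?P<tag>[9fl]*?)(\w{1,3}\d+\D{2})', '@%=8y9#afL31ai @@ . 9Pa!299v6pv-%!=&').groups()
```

('8y9#a', '', 'fL31ai')

The match spans [3:14] → '8y9#afL31ai'.
Captured: group 1 = '8y9#a', group 2 = '', group 3 = 'fL31ai'.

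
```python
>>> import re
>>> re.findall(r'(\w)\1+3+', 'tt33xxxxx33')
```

['t', 'x']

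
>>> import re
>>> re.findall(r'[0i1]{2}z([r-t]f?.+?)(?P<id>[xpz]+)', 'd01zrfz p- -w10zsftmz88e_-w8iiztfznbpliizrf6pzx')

The pattern matches exactly 2 of one of [0i1], then a literal 'z'; then a character in [r-t], then optionally a literal 'f', then one or more of any character (lazy) (captured); then one or more of one of [xpz] (captured as 'id').
A non-greedy quantifier consumes as few characters as it can — just enough that the remainder of the pattern still matches from where it stops; whatever follows it matches normally.
Matches: at [1:9] match '01zrfz p', groups = ('rfz ', 'p'); at [13:21] match '10zsftmz', groups = ('sftm', 'z'); at [28:37] match 'iiztfznbp', groups = ('tfznb', 'p'); at [38:47] match 'iizrf6pzx', groups = ('rf6', 'pzx').
2 groups means each result is a tuple of 2 captured strings — 4 here.

[('rfz ', 'p'), ('sftm', 'z'), ('tfznb', 'p'), ('rf6', 'pzx')]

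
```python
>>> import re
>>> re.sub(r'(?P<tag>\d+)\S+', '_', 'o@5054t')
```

'o@_'

Pattern: one or more of a digit (captured as 'tag'); then one or more of a non-whitespace character.
Every occurrence is swapped for '_'.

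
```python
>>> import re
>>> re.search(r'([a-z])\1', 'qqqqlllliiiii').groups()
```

('q',)

The backreference `\1` re-matches whatever the first group consumed, character for character.
`re.search` tries every starting position until one works.
The match spans [0:2] → 'qq'.
Captured: group 1 = 'q'.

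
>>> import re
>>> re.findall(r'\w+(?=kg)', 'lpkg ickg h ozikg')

['lp', 'ic', 'ozi']

The `(?=…)`/`(?<=…)` assertion just peeks at neighbouring text; it doesn't advance the match position.
Scanning left to right: at [0:2] → 'lp'; at [5:7] → 'ic'; at [12:15] → 'ozi'.
Since nothing is captured, `findall` lists the 3 matched substrings directly.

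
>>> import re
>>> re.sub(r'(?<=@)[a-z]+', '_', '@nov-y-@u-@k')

'@_-y-@_-@_'

Because the assertion is zero-width, the text it checks is not consumed and won't appear in the result.
Matches: at [1:4] → 'nov'; at [8:9] → 'u'; at [11:12] → 'k'.
Every occurrence is swapped for '_'.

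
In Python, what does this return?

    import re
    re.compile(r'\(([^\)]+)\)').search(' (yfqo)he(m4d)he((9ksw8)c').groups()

('yfqo',)

The match spans [1:7] → '(yfqo)'.
Captured: group 1 = 'yfqo'.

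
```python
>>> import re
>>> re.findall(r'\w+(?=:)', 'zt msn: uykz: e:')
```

Because the assertion is zero-width, the text it checks is not consumed and won't appear in the result.
Walking the string: at [3:6] → 'msn'; at [8:12] → 'uykz'; at [14:15] → 'e'.
`findall` yields the raw match text (3 of them) because the pattern has no groups.

['msn', 'uykz', 'e']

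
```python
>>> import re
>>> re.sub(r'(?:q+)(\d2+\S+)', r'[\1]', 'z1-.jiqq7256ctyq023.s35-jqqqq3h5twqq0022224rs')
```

'z1-.ji[7256ctyq023.s35-jqqqq3h5twqq0022224rs]'

`\1` in the replacement pulls in group 1's text for each match.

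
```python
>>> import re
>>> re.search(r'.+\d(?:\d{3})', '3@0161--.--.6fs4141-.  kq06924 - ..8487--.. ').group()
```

'3@0161--.--.6fs4141-.  kq06924 - ..8487'

Pattern: one or more of any character, then a digit; then exactly 3 of a digit (non-capturing group).
The match spans [0:39] → '3@0161--.--.6fs4141-.  kq06924 - ..8487'.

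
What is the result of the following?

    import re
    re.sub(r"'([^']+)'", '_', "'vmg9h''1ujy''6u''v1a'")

Matches: at [0:7] → "'vmg9h'"; at [7:13] → "'1ujy'"; at [13:17] → "'6u'"; at [17:22] → "'v1a'".
`sub` substitutes '_' at each match site.

'____'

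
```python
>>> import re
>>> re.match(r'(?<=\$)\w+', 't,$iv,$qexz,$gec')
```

None

`re.match` won't scan ahead — the pattern has to work from the very first character.
Here position 0 doesn't satisfy it, so the call returns None.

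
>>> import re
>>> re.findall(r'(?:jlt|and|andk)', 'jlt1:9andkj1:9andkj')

Branches in `(...|...)` are attempted left-to-right; the first branch that allows the whole pattern to succeed is taken.
Since nothing is captured, `findall` lists the 3 matched substrings directly.

['jlt', 'and', 'and']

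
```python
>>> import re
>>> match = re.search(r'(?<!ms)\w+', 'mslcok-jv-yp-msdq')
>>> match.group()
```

'mslcok'

Because the assertion is negative and zero-width, positions next to the forbidden text are skipped.
`search` walks the string left to right and returns the first match it finds.
The match spans [0:6] → 'mslcok'.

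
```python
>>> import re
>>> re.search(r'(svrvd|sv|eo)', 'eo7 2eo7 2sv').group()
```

'eo'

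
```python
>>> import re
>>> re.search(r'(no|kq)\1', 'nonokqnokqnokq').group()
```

'nono'

`\1` is not a pattern — it's the concrete string captured by group 1, re-applied verbatim.
`re.search` tries every starting position until one works.
The match spans [0:4] → 'nono'.
Captured: group 1 = 'no'.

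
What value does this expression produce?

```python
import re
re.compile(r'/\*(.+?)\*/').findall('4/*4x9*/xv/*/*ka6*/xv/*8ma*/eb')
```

A non-greedy quantifier consumes as few characters as it can — just enough that the remainder of the pattern still matches from where it stops; whatever follows it matches normally.
Because there's exactly one group, `findall` drops the full match and keeps group 1 from each hit.

['4x9', '/*ka6', '8ma']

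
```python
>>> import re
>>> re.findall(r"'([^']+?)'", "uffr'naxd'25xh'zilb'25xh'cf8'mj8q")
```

Walking the string: at [4:10] match "'naxd'", group 1 = 'naxd'; at [14:20] match "'zilb'", group 1 = 'zilb'; at [24:29] match "'cf8'", group 1 = 'cf8'.
Because there's exactly one group, `findall` drops the full match and keeps group 1 from each hit.

['naxd', 'zilb', 'cf8']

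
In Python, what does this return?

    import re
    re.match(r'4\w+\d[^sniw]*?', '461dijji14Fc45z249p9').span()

(0, 20)

The pattern matches the literal '4', then one or more of a word character; then a digit, then zero or more of any character except [sniw] (lazy).
`re.match` only tries the pattern at the start of the string.
The match spans [0:20] → '461dijji14Fc45z249p9'.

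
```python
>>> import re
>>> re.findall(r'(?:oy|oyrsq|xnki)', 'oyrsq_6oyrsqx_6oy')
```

Branches in `(...|...)` are attempted left-to-right; the first branch that allows the whole pattern to succeed is taken.
Scanning left to right: at [0:2] → 'oy'; at [7:9] → 'oy'; at [15:17] → 'oy'.
Since nothing is captured, `findall` lists the 3 matched substrings directly.

['oy', 'oy', 'oy']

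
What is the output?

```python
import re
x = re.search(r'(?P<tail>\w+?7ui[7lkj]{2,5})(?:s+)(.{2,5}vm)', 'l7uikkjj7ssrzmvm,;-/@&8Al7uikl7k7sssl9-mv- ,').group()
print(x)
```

The pattern matches one or more of a word character (lazy), then the literal '7ui', then 2 to 5 of one of [7lkj] (captured as 'tail'); then one or more of a literal 's' (non-capturing group); then 2 to 5 of any character, then the literal 'vm' (captured).
Unlike `match`, `search` isn't anchored — it looks for the pattern anywhere in the string.
The match spans [0:16] → 'l7uikkjj7ssrzmvm'.
Captured: group 1 = 'l7uikkjj7', group 2 = 'rzmvm'.

l7uikkjj7ssrzmvm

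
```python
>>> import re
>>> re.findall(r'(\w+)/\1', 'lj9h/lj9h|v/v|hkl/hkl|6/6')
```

['lj9h', 'v', 'hkl', '6']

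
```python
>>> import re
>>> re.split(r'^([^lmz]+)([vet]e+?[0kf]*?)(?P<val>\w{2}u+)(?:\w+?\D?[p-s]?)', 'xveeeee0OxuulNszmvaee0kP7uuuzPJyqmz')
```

A non-greedy quantifier consumes as few characters as it can — just enough that the remainder of the pattern still matches from where it stops; whatever follows it matches normally.
Because the pattern has a capturing group, `split` also inserts each captured text between the pieces.

['', 'xveee', 'ee0', 'Oxuu', 'zmvaee0kP7uuuzPJyqmz']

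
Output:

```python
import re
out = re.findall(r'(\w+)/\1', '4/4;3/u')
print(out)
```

`\1` is not a pattern — it's the concrete string captured by group 1, re-applied verbatim.
Matches: at [0:3] match '4/4', group 1 = '4'.
One capturing group, so `findall` returns just the captured substring from the one match — 1 in all.

['4']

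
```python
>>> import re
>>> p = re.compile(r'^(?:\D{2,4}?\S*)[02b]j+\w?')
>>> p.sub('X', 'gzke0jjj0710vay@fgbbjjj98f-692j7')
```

'X'

This matches anchored at the start of the string; then 2 to 4 of a non-digit (lazy), then zero or more of a non-whitespace character (non-capturing group); then one of [02b], then one or more of the literal 'j', then optionally a word character.
Matches: at [0:32] → 'gzke0jjj0710vay@fgbbjjj98f-692j7'.
Each match is replaced by 'X'.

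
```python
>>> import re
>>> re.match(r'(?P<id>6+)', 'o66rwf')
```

None

This matches one or more of a literal '6' (captured as 'id').
`re.match` won't scan ahead — the pattern has to work from the very first character.
Here position 0 doesn't satisfy it, so the call returns None.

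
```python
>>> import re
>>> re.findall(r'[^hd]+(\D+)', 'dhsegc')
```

This matches one or more of any character except [hd]; then one or more of a non-digit (captured).
Scanning left to right: at [2:6] match 'segc', group 1 = 'c'.
`findall` collects group 1 from the one match (1 total).

['c']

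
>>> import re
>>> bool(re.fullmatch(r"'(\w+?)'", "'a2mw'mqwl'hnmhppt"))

False

`fullmatch` succeeds only if the pattern covers the string from start to end.
Here the pattern can't cover the whole string, so the call returns None, and `bool(None)` is False.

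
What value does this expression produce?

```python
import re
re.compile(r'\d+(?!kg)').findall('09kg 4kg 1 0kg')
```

A negative assertion filters positions out without eating any characters.
Scanning left to right: at [0:1] → '0'; at [9:10] → '1'.
With no groups in the pattern, `findall` gives back each whole match — 2 here.

['0', '1']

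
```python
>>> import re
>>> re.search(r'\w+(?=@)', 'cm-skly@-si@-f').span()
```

(3, 7)

Because the assertion is zero-width, the text it checks is not consumed and won't appear in the result.
The match spans [3:7] → 'skly'.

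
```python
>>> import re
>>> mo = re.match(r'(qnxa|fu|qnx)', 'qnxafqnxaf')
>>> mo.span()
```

(0, 4)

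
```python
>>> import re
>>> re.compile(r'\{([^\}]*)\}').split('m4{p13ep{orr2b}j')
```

['m4', 'p13ep{orr2b', 'j']

`re.split` interleaves the captured-group text with the surrounding fragments.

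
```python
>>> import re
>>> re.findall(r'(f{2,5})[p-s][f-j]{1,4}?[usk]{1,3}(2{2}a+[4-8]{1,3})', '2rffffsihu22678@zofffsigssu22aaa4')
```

[('fff', '22aaa4')]

This matches 2 to 5 of a literal 'f' (captured); then a character in [p-s]; then 1 to 4 of a character in [f-j] (lazy), then 1 to 3 of one of [usk]; then exactly 2 of the literal '2', then one or more of the literal 'a', then 1 to 3 of a character in [4-8] (captured).
2 groups means the one result is a tuple of 2 captured strings — 1 here.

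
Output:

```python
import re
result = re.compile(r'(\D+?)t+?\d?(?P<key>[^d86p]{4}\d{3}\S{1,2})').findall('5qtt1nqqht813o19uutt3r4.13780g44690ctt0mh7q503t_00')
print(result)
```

Because the quantifier is non-greedy, it stops expanding at the earliest point where the rest of the pattern can succeed.
2 groups means each result is a tuple of 2 captured strings — 2 here.

[('uu', 'r4.13780g'), ('c', 'mh7q503t_')]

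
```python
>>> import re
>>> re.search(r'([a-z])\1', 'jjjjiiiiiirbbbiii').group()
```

A backreference is literal: `\1` must see the identical characters the first group matched.
The match spans [0:2] → 'jj'.

'jj'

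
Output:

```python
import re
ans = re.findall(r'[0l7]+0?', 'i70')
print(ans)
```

This matches one or more of one of [0l7]; then optionally a literal '0'.
Since nothing is captured, `findall` lists the 1 matched substring directly.

['70']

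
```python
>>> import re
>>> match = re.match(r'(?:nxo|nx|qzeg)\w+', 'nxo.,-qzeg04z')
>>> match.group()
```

`match` is anchored at position 0; if the pattern doesn't fit there, it returns None.
The match spans [0:3] → 'nxo'.

'nxo'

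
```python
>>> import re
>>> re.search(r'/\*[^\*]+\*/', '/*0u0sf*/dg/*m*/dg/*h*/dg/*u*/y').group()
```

'/*0u0sf*/'

`re.search` scans for the first position where the pattern succeeds.
The match spans [0:9] → '/*0u0sf*/'.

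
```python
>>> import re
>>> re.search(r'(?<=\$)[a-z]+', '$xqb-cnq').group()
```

'xqb'

The lookaround is zero-width — it requires the adjacent text to match without consuming it, so the asserted text isn't part of the match.
`re.search` scans for the first position where the pattern succeeds.
The match spans [1:4] → 'xqb'.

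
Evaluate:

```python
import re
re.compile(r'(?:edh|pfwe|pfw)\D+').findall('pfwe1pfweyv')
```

['pfwe', 'pfweyv']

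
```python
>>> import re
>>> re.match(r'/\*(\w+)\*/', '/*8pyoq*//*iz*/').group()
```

'/*8pyoq*/'

`match` is anchored at position 0; if the pattern doesn't fit there, it returns None.
The match spans [0:9] → '/*8pyoq*/'.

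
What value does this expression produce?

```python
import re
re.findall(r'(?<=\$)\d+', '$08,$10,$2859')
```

['08', '10', '2859']

Because the assertion is zero-width, the text it checks is not consumed and won't appear in the result.
With no groups in the pattern, `findall` gives back each whole match — 3 here.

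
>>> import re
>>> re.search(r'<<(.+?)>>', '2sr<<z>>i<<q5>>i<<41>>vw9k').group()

'<<z>>'

A `+?`/`*?`/`{m,n}?` starts at its minimum and grows only as far as needed for what follows to match.
`search` walks the string left to right and returns the first match it finds.
The match spans [3:8] → '<<z>>'.
Captured: group 1 = 'z'.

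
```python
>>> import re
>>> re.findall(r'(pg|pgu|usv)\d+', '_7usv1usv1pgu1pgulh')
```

Walking the string: at [2:6] match 'usv1', group 1 = 'usv'; at [6:10] match 'usv1', group 1 = 'usv'; at [10:14] match 'pgu1', group 1 = 'pgu'.
`findall` collects group 1 from each match (3 total).

['usv', 'usv', 'pgu']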